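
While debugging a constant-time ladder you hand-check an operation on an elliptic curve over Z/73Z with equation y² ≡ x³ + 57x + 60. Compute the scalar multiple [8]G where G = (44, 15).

(38, 31)

Repeated addition: build up to 8G.
2G: tangent at (44, 15): λ = (3·44² + 57)/(2·15) ≡ 25/30. 30⁻¹ ≡ 56 (mod 73), so λ ≡ 25·56 ≡ 13.
  x = λ² - 44 - 44 = 169 - 88 ≡ 8; y = λ·(44 - 8) - 15 ≡ 15. → (8, 15)
3G: (8, 15) + (44, 15). λ = (15 - 15)/(44 - 8) ≡ 0/36 mod 73. 36⁻¹ ≡ 71 (mod 73) since 36·71 = 2556 ≡ 1, so λ ≡ 0.
  x = λ² - 8 - 44 = 0 - 52 ≡ 21; y = λ·(8 - 21) - 15 ≡ 58. → (21, 58)
4G: (21, 58) + (44, 15). λ = (15 - 58)/(44 - 21) ≡ 30/23 mod 73. 23⁻¹ ≡ 54 (mod 73) since 23·54 = 1242 ≡ 1, so λ ≡ 14.
  x = λ² - 21 - 44 = 196 - 65 ≡ 58; y = λ·(21 - 58) - 58 ≡ 8. → (58, 8)
5G: (58, 8) + (44, 15). λ = (15 - 8)/(44 - 58) ≡ 7/59 mod 73. 59⁻¹ ≡ 26 (mod 73), so λ ≡ 36.
  x = λ² - 58 - 44 = 1296 - 102 ≡ 26; y = λ·(58 - 26) - 8 ≡ 49. → (26, 49)
6G: (26, 49) + (44, 15). λ = (15 - 49)/(44 - 26) ≡ 39/18 mod 73. 18⁻¹ ≡ 69 (mod 73) since 18·69 = 1242 ≡ 1, so λ ≡ 63.
  x = λ² - 26 - 44 = 3969 - 70 ≡ 30; y = λ·(26 - 30) - 49 ≡ 64. → (30, 64)
7G: (30, 64) + (44, 15). λ = (15 - 64)/(44 - 30) ≡ 24/14 mod 73. 14⁻¹ ≡ 47 (mod 73), so λ ≡ 33.
  x = λ² - 30 - 44 = 1089 - 74 ≡ 66; y = λ·(30 - 66) - 64 ≡ 62. → (66, 62)
8G: (66, 62) + (44, 15). λ = (15 - 62)/(44 - 66) ≡ 26/51 mod 73. 51⁻¹ ≡ 63 (mod 73), so λ ≡ 32.
  x = λ² - 66 - 44 = 1024 - 110 ≡ 38; y = λ·(66 - 38) - 62 ≡ 31. → (38, 31)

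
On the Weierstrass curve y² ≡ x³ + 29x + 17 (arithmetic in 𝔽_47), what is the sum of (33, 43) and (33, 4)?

The two points share x = 33 and their y-coordinates satisfy 43 + 4 ≡ 0 (mod 47), so they are inverses. Their sum is O.

O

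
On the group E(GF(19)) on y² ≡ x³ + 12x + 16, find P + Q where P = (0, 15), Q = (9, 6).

(0, 15) + (9, 6). λ = (6 - 15)/(9 - 0) ≡ 10/9 mod 19. 9⁻¹ ≡ 17 (mod 19) since 9·17 = 153 ≡ 1, so λ ≡ 18.
  x = λ² - 0 - 9 = 324 - 9 ≡ 11; y = λ·(0 - 11) - 15 ≡ 15. → (11, 15)

(11, 15)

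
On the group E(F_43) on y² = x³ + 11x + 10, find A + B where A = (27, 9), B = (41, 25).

(27, 9) + (41, 25). λ = (25 - 9)/(41 - 27) ≡ 16/14 mod 43. 14⁻¹ ≡ 40 (mod 43), so λ ≡ 38.
  x = λ² - 27 - 41 = 1444 - 68 ≡ 0; y = λ·(27 - 0) - 9 ≡ 28. → (0, 28)

(0, 28)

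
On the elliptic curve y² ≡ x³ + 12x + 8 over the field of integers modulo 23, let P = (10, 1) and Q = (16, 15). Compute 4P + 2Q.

(5, 3)

First 4P:
Repeated addition: build up to 4P.
2P: tangent at (10, 1): λ = (3·10² + 12)/(2·1) ≡ 13/2. 2⁻¹ ≡ 12 (mod 23), so λ ≡ 13·12 ≡ 18.
  x = λ² - 10 - 10 = 324 - 20 ≡ 5; y = λ·(10 - 5) - 1 ≡ 20. → (5, 20)
3P: (5, 20) + (10, 1). λ = (1 - 20)/(10 - 5) ≡ 4/5 mod 23. 5⁻¹ ≡ 14 (mod 23), so λ ≡ 10.
  x = λ² - 5 - 10 = 100 - 15 ≡ 16; y = λ·(5 - 16) - 20 ≡ 8. → (16, 8)
4P: (16, 8) + (10, 1). λ = (1 - 8)/(10 - 16) ≡ 16/17 mod 23. 17⁻¹ ≡ 19 (mod 23), so λ ≡ 5.
  x = λ² - 16 - 10 = 25 - 26 ≡ 22; y = λ·(16 - 22) - 8 ≡ 8. → (22, 8)
4P = (22, 8).
Next 2Q:
Repeated addition: build up to 2Q.
2Q: tangent at (16, 15): λ = (3·16² + 12)/(2·15) ≡ 21/7. 7⁻¹ ≡ 10 (mod 23), so λ ≡ 21·10 ≡ 3.
  x = λ² - 16 - 16 = 9 - 32 ≡ 0; y = λ·(16 - 0) - 15 ≡ 10. → (0, 10)
2Q = (0, 10).
Finally 4P + 2Q:
(22, 8) + (0, 10). λ = (10 - 8)/(0 - 22) ≡ 2/1 mod 23. 1⁻¹ ≡ 1 (mod 23), so λ ≡ 2.
  x = λ² - 22 - 0 = 4 - 22 ≡ 5; y = λ·(22 - 5) - 8 ≡ 3. → (5, 3)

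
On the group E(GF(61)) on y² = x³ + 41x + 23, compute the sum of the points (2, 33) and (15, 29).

(8, 58)

(2, 33) + (15, 29). λ = (29 - 33)/(15 - 2) ≡ 57/13 mod 61. 13⁻¹ ≡ 47 (mod 61), so λ ≡ 56.
  x = λ² - 2 - 15 = 3136 - 17 ≡ 8; y = λ·(2 - 8) - 33 ≡ 58. → (8, 58)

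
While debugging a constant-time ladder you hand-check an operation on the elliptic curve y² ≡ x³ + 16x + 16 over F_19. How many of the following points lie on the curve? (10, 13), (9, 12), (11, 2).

(10, 13): 13² ≡ 17, rhs ≡ 17 → on.
(9, 12): 12² ≡ 11, rhs ≡ 15 → off.
(11, 2): 2² ≡ 4, rhs ≡ 3 → off.

1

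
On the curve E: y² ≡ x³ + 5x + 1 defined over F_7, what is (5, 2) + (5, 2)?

tangent at (5, 2): λ = (3·5² + 5)/(2·2) ≡ 3/4. 4⁻¹ ≡ 2 (mod 7), so λ ≡ 3·2 ≡ 6.
  x = λ² - 5 - 5 = 36 - 10 ≡ 5; y = λ·(5 - 5) - 2 ≡ 5. → (5, 5)

(5, 5)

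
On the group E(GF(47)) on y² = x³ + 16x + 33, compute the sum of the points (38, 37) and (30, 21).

(38, 37) + (30, 21). λ = (21 - 37)/(30 - 38) ≡ 31/39 mod 47. 39⁻¹ ≡ 41 (mod 47) since 39·41 = 1599 ≡ 1, so λ ≡ 2.
  x = λ² - 38 - 30 = 4 - 68 ≡ 30; y = λ·(38 - 30) - 37 ≡ 26. → (30, 26)

(30, 26)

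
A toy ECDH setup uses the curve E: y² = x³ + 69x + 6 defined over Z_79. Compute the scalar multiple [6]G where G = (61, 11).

(18, 7)

Double-and-add on 6 = (110)₂. Start with G = (61, 11) for the leading 1-bit.
double: tangent at (61, 11): λ = (3·61² + 69)/(2·11) ≡ 14/22. 22⁻¹ ≡ 18 (mod 79), so λ ≡ 14·18 ≡ 15.
  x = λ² - 61 - 61 = 225 - 122 ≡ 24; y = λ·(61 - 24) - 11 ≡ 70. → (24, 70)
add G: (24, 70) + (61, 11). λ = (11 - 70)/(61 - 24) ≡ 20/37 mod 79. 37⁻¹ ≡ 47 (mod 79), so λ ≡ 71.
  x = λ² - 24 - 61 = 5041 - 85 ≡ 58; y = λ·(24 - 58) - 70 ≡ 44. → (58, 44)
double: tangent at (58, 44): λ = (3·58² + 69)/(2·44) ≡ 49/9. 9⁻¹ ≡ 44 (mod 79) since 9·44 = 396 ≡ 1, so λ ≡ 49·44 ≡ 23.
  x = λ² - 58 - 58 = 529 - 116 ≡ 18; y = λ·(58 - 18) - 44 ≡ 7. → (18, 7)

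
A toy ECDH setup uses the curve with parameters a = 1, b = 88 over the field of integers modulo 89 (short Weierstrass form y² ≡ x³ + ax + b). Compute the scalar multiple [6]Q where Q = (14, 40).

Repeated addition: build up to 6Q.
2Q: tangent at (14, 40): λ = (3·14² + 1)/(2·40) ≡ 55/80. 80⁻¹ ≡ 79 (mod 89), so λ ≡ 55·79 ≡ 73.
  x = λ² - 14 - 14 = 5329 - 28 ≡ 50; y = λ·(14 - 50) - 40 ≡ 2. → (50, 2)
3Q: (50, 2) + (14, 40). λ = (40 - 2)/(14 - 50) ≡ 38/53 mod 89. 53⁻¹ ≡ 42 (mod 89), so λ ≡ 83.
  x = λ² - 50 - 14 = 6889 - 64 ≡ 61; y = λ·(50 - 61) - 2 ≡ 64. → (61, 64)
4Q: (61, 64) + (14, 40). λ = (40 - 64)/(14 - 61) ≡ 65/42 mod 89. 42⁻¹ ≡ 53 (mod 89), so λ ≡ 63.
  x = λ² - 61 - 14 = 3969 - 75 ≡ 67; y = λ·(61 - 67) - 64 ≡ 3. → (67, 3)
5Q: (67, 3) + (14, 40). λ = (40 - 3)/(14 - 67) ≡ 37/36 mod 89. 36⁻¹ ≡ 47 (mod 89), so λ ≡ 48.
  x = λ² - 67 - 14 = 2304 - 81 ≡ 87; y = λ·(67 - 87) - 3 ≡ 16. → (87, 16)
6Q: (87, 16) + (14, 40). λ = (40 - 16)/(14 - 87) ≡ 24/16 mod 89. 16⁻¹ ≡ 39 (mod 89), so λ ≡ 46.
  x = λ² - 87 - 14 = 2116 - 101 ≡ 57; y = λ·(87 - 57) - 16 ≡ 29. → (57, 29)

(57, 29)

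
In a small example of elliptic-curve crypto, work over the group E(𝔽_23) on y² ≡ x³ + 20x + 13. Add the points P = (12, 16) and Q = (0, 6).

(20, 8)

(12, 16) + (0, 6). λ = (6 - 16)/(0 - 12) ≡ 13/11 mod 23. 11⁻¹ ≡ 21 (mod 23) since 11·21 = 231 ≡ 1, so λ ≡ 20.
  x = λ² - 12 - 0 = 400 - 12 ≡ 20; y = λ·(12 - 20) - 16 ≡ 8. → (20, 8)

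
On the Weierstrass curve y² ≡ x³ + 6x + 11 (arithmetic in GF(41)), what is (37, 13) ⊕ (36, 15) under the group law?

(37, 13) + (36, 15). λ = (15 - 13)/(36 - 37) ≡ 2/40 mod 41. 40⁻¹ ≡ 40 (mod 41) since 40·40 = 1600 ≡ 1, so λ ≡ 39.
  x = λ² - 37 - 36 = 1521 - 73 ≡ 13; y = λ·(37 - 13) - 13 ≡ 21. → (13, 21)

(13, 21)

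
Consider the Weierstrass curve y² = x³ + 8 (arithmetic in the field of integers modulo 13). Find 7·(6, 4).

Write Q = (6, 4).
Repeated addition: build up to 7Q.
2Q: tangent at (6, 4): λ = (3·6² + 0)/(2·4) ≡ 4/8. 8⁻¹ ≡ 5 (mod 13) since 8·5 = 40 ≡ 1, so λ ≡ 4·5 ≡ 7.
  x = λ² - 6 - 6 = 49 - 12 ≡ 11; y = λ·(6 - 11) - 4 ≡ 0. → (11, 0)
3Q: (11, 0) + (6, 4). λ = (4 - 0)/(6 - 11) ≡ 4/8 mod 13. 8⁻¹ ≡ 5 (mod 13), so λ ≡ 7.
  x = λ² - 11 - 6 = 49 - 17 ≡ 6; y = λ·(11 - 6) - 0 ≡ 9. → (6, 9)
4Q: (6, 9) + (6, 4): same x and y₁ ≡ -y₂, so the sum is the point at infinity.
5Q: the point at infinity + (6, 4) = (6, 4) (identity).
6Q: tangent at (6, 4): λ = (3·6² + 0)/(2·4) ≡ 4/8. 8⁻¹ ≡ 5 (mod 13) since 8·5 = 40 ≡ 1, so λ ≡ 4·5 ≡ 7.
  x = λ² - 6 - 6 = 49 - 12 ≡ 11; y = λ·(6 - 11) - 4 ≡ 0. → (11, 0)
7Q: (11, 0) + (6, 4). λ = (4 - 0)/(6 - 11) ≡ 4/8 mod 13. 8⁻¹ ≡ 5 (mod 13) since 8·5 = 40 ≡ 1, so λ ≡ 7.
  x = λ² - 11 - 6 = 49 - 17 ≡ 6; y = λ·(11 - 6) - 0 ≡ 9. → (6, 9)

(6, 9)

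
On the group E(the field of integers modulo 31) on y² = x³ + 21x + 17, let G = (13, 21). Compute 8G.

(21, 27)

Repeated addition: build up to 8G.
2G: tangent at (13, 21): λ = (3·13² + 21)/(2·21) ≡ 1/11. 11⁻¹ ≡ 17 (mod 31) since 11·17 = 187 ≡ 1, so λ ≡ 1·17 ≡ 17.
  x = λ² - 13 - 13 = 289 - 26 ≡ 15; y = λ·(13 - 15) - 21 ≡ 7. → (15, 7)
3G: (15, 7) + (13, 21). λ = (21 - 7)/(13 - 15) ≡ 14/29 mod 31. 29⁻¹ ≡ 15 (mod 31), so λ ≡ 24.
  x = λ² - 15 - 13 = 576 - 28 ≡ 21; y = λ·(15 - 21) - 7 ≡ 4. → (21, 4)
4G: (21, 4) + (13, 21). λ = (21 - 4)/(13 - 21) ≡ 17/23 mod 31. 23⁻¹ ≡ 27 (mod 31) since 23·27 = 621 ≡ 1, so λ ≡ 25.
  x = λ² - 21 - 13 = 625 - 34 ≡ 2; y = λ·(21 - 2) - 4 ≡ 6. → (2, 6)
5G: (2, 6) + (13, 21). λ = (21 - 6)/(13 - 2) ≡ 15/11 mod 31. 11⁻¹ ≡ 17 (mod 31), so λ ≡ 7.
  x = λ² - 2 - 13 = 49 - 15 ≡ 3; y = λ·(2 - 3) - 6 ≡ 18. → (3, 18)
6G: (3, 18) + (13, 21). λ = (21 - 18)/(13 - 3) ≡ 3/10 mod 31. 10⁻¹ ≡ 28 (mod 31), so λ ≡ 22.
  x = λ² - 3 - 13 = 484 - 16 ≡ 3; y = λ·(3 - 3) - 18 ≡ 13. → (3, 13)
7G: (3, 13) + (13, 21). λ = (21 - 13)/(13 - 3) ≡ 8/10 mod 31. 10⁻¹ ≡ 28 (mod 31), so λ ≡ 7.
  x = λ² - 3 - 13 = 49 - 16 ≡ 2; y = λ·(3 - 2) - 13 ≡ 25. → (2, 25)
8G: (2, 25) + (13, 21). λ = (21 - 25)/(13 - 2) ≡ 27/11 mod 31. 11⁻¹ ≡ 17 (mod 31), so λ ≡ 25.
  x = λ² - 2 - 13 = 625 - 15 ≡ 21; y = λ·(2 - 21) - 25 ≡ 27. → (21, 27)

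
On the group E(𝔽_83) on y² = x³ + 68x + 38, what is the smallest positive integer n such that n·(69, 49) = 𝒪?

10

2P: tangent at (69, 49): λ = (3·69² + 68)/(2·49) ≡ 75/15. 15⁻¹ ≡ 72 (mod 83) since 15·72 = 1080 ≡ 1, so λ ≡ 75·72 ≡ 5.
  x = λ² - 69 - 69 = 25 - 138 ≡ 53; y = λ·(69 - 53) - 49 ≡ 31. → (53, 31)
3P: (53, 31) + (69, 49). λ = (49 - 31)/(69 - 53) ≡ 18/16 mod 83. 16⁻¹ ≡ 26 (mod 83), so λ ≡ 53.
  x = λ² - 53 - 69 = 2809 - 122 ≡ 31; y = λ·(53 - 31) - 31 ≡ 56. → (31, 56)
4P: (31, 56) + (69, 49). λ = (49 - 56)/(69 - 31) ≡ 76/38 mod 83. 38⁻¹ ≡ 59 (mod 83), so λ ≡ 2.
  x = λ² - 31 - 69 = 4 - 100 ≡ 70; y = λ·(31 - 70) - 56 ≡ 32. → (70, 32)
5P: (70, 32) + (69, 49). λ = (49 - 32)/(69 - 70) ≡ 17/82 mod 83. 82⁻¹ ≡ 82 (mod 83), so λ ≡ 66.
  x = λ² - 70 - 69 = 4356 - 139 ≡ 67; y = λ·(70 - 67) - 32 ≡ 0. → (67, 0)
6P: (67, 0) + (69, 49). λ = (49 - 0)/(69 - 67) ≡ 49/2 mod 83. 2⁻¹ ≡ 42 (mod 83), so λ ≡ 66.
  x = λ² - 67 - 69 = 4356 - 136 ≡ 70; y = λ·(67 - 70) - 0 ≡ 51. → (70, 51)
7P: (70, 51) + (69, 49). λ = (49 - 51)/(69 - 70) ≡ 81/82 mod 83. 82⁻¹ ≡ 82 (mod 83), so λ ≡ 2.
  x = λ² - 70 - 69 = 4 - 139 ≡ 31; y = λ·(70 - 31) - 51 ≡ 27. → (31, 27)
8P: (31, 27) + (69, 49). λ = (49 - 27)/(69 - 31) ≡ 22/38 mod 83. 38⁻¹ ≡ 59 (mod 83), so λ ≡ 53.
  x = λ² - 31 - 69 = 2809 - 100 ≡ 53; y = λ·(31 - 53) - 27 ≡ 52. → (53, 52)
9P: (53, 52) + (69, 49). λ = (49 - 52)/(69 - 53) ≡ 80/16 mod 83. 16⁻¹ ≡ 26 (mod 83), so λ ≡ 5.
  x = λ² - 53 - 69 = 25 - 122 ≡ 69; y = λ·(53 - 69) - 52 ≡ 34. → (69, 34)
10P: (69, 34) + (69, 49): same x and y₁ ≡ -y₂, so the sum is 𝒪.
10P = 𝒪, so the order is 10.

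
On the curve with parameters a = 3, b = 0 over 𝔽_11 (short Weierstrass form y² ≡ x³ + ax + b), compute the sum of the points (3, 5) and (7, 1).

(2, 5)

(3, 5) + (7, 1). λ = (1 - 5)/(7 - 3) ≡ 7/4 mod 11. 4⁻¹ ≡ 3 (mod 11) since 4·3 = 12 ≡ 1, so λ ≡ 10.
  x = λ² - 3 - 7 = 100 - 10 ≡ 2; y = λ·(3 - 2) - 5 ≡ 5. → (2, 5)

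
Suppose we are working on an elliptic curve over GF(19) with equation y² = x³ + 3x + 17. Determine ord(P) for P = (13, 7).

2P: tangent at (13, 7): λ = (3·13² + 3)/(2·7) ≡ 16/14. 14⁻¹ ≡ 15 (mod 19) since 14·15 = 210 ≡ 1, so λ ≡ 16·15 ≡ 12.
  x = λ² - 13 - 13 = 144 - 26 ≡ 4; y = λ·(13 - 4) - 7 ≡ 6. → (4, 6)
3P: (4, 6) + (13, 7). λ = (7 - 6)/(13 - 4) ≡ 1/9 mod 19. 9⁻¹ ≡ 17 (mod 19) since 9·17 = 153 ≡ 1, so λ ≡ 17.
  x = λ² - 4 - 13 = 289 - 17 ≡ 6; y = λ·(4 - 6) - 6 ≡ 17. → (6, 17)
4P: (6, 17) + (13, 7). λ = (7 - 17)/(13 - 6) ≡ 9/7 mod 19. 7⁻¹ ≡ 11 (mod 19), so λ ≡ 4.
  x = λ² - 6 - 13 = 16 - 19 ≡ 16; y = λ·(6 - 16) - 17 ≡ 0. → (16, 0)
5P: (16, 0) + (13, 7). λ = (7 - 0)/(13 - 16) ≡ 7/16 mod 19. 16⁻¹ ≡ 6 (mod 19), so λ ≡ 4.
  x = λ² - 16 - 13 = 16 - 29 ≡ 6; y = λ·(16 - 6) - 0 ≡ 2. → (6, 2)
6P: (6, 2) + (13, 7). λ = (7 - 2)/(13 - 6) ≡ 5/7 mod 19. 7⁻¹ ≡ 11 (mod 19) since 7·11 = 77 ≡ 1, so λ ≡ 17.
  x = λ² - 6 - 13 = 289 - 19 ≡ 4; y = λ·(6 - 4) - 2 ≡ 13. → (4, 13)
7P: (4, 13) + (13, 7). λ = (7 - 13)/(13 - 4) ≡ 13/9 mod 19. 9⁻¹ ≡ 17 (mod 19), so λ ≡ 12.
  x = λ² - 4 - 13 = 144 - 17 ≡ 13; y = λ·(4 - 13) - 13 ≡ 12. → (13, 12)
8P: (13, 12) + (13, 7): same x and y₁ ≡ -y₂, so the sum is ∞.
8P = ∞, so the order is 8.

8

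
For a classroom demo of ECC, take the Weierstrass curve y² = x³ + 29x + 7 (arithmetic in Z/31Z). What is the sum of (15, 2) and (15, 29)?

O

The two points share x = 15 and their y-coordinates satisfy 2 + 29 ≡ 0 (mod 31), so they are inverses. Their sum is 𝒪.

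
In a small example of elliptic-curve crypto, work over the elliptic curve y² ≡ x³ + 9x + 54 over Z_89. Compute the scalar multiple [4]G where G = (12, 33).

Repeated addition: build up to 4G.
2G: tangent at (12, 33): λ = (3·12² + 9)/(2·33) ≡ 85/66. 66⁻¹ ≡ 58 (mod 89), so λ ≡ 85·58 ≡ 35.
  x = λ² - 12 - 12 = 1225 - 24 ≡ 44; y = λ·(12 - 44) - 33 ≡ 4. → (44, 4)
3G: (44, 4) + (12, 33). λ = (33 - 4)/(12 - 44) ≡ 29/57 mod 89. 57⁻¹ ≡ 25 (mod 89) since 57·25 = 1425 ≡ 1, so λ ≡ 13.
  x = λ² - 44 - 12 = 169 - 56 ≡ 24; y = λ·(44 - 24) - 4 ≡ 78. → (24, 78)
4G: (24, 78) + (12, 33). λ = (33 - 78)/(12 - 24) ≡ 44/77 mod 89. 77⁻¹ ≡ 37 (mod 89), so λ ≡ 26.
  x = λ² - 24 - 12 = 676 - 36 ≡ 17; y = λ·(24 - 17) - 78 ≡ 15. → (17, 15)

(17, 15)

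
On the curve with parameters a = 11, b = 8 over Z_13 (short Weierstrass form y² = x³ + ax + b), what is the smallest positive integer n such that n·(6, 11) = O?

10

2P: tangent at (6, 11): λ = (3·6² + 11)/(2·11) ≡ 2/9. 9⁻¹ ≡ 3 (mod 13), so λ ≡ 2·3 ≡ 6.
  x = λ² - 6 - 6 = 36 - 12 ≡ 11; y = λ·(6 - 11) - 11 ≡ 11. → (11, 11)
3P: (11, 11) + (6, 11). λ = (11 - 11)/(6 - 11) ≡ 0/8 mod 13. 8⁻¹ ≡ 5 (mod 13) since 8·5 = 40 ≡ 1, so λ ≡ 0.
  x = λ² - 11 - 6 = 0 - 17 ≡ 9; y = λ·(11 - 9) - 11 ≡ 2. → (9, 2)
4P: (9, 2) + (6, 11). λ = (11 - 2)/(6 - 9) ≡ 9/10 mod 13. 10⁻¹ ≡ 4 (mod 13) since 10·4 = 40 ≡ 1, so λ ≡ 10.
  x = λ² - 9 - 6 = 100 - 15 ≡ 7; y = λ·(9 - 7) - 2 ≡ 5. → (7, 5)
5P: (7, 5) + (6, 11). λ = (11 - 5)/(6 - 7) ≡ 6/12 mod 13. 12⁻¹ ≡ 12 (mod 13), so λ ≡ 7.
  x = λ² - 7 - 6 = 49 - 13 ≡ 10; y = λ·(7 - 10) - 5 ≡ 0. → (10, 0)
6P: (10, 0) + (6, 11). λ = (11 - 0)/(6 - 10) ≡ 11/9 mod 13. 9⁻¹ ≡ 3 (mod 13) since 9·3 = 27 ≡ 1, so λ ≡ 7.
  x = λ² - 10 - 6 = 49 - 16 ≡ 7; y = λ·(10 - 7) - 0 ≡ 8. → (7, 8)
7P: (7, 8) + (6, 11). λ = (11 - 8)/(6 - 7) ≡ 3/12 mod 13. 12⁻¹ ≡ 12 (mod 13) since 12·12 = 144 ≡ 1, so λ ≡ 10.
  x = λ² - 7 - 6 = 100 - 13 ≡ 9; y = λ·(7 - 9) - 8 ≡ 11. → (9, 11)
8P: (9, 11) + (6, 11). λ = (11 - 11)/(6 - 9) ≡ 0/10 mod 13. 10⁻¹ ≡ 4 (mod 13), so λ ≡ 0.
  x = λ² - 9 - 6 = 0 - 15 ≡ 11; y = λ·(9 - 11) - 11 ≡ 2. → (11, 2)
9P: (11, 2) + (6, 11). λ = (11 - 2)/(6 - 11) ≡ 9/8 mod 13. 8⁻¹ ≡ 5 (mod 13), so λ ≡ 6.
  x = λ² - 11 - 6 = 36 - 17 ≡ 6; y = λ·(11 - 6) - 2 ≡ 2. → (6, 2)
10P: (6, 2) + (6, 11): same x and y₁ ≡ -y₂, so the sum is O.
10P = O, so the order is 10.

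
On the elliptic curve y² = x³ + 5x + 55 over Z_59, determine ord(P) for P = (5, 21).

2P: tangent at (5, 21): λ = (3·5² + 5)/(2·21) ≡ 21/42. 42⁻¹ ≡ 52 (mod 59), so λ ≡ 21·52 ≡ 30.
  x = λ² - 5 - 5 = 900 - 10 ≡ 5; y = λ·(5 - 5) - 21 ≡ 38. → (5, 38)
3P: (5, 38) + (5, 21): same x and y₁ ≡ -y₂, so the sum is the point at infinity.
3P = the point at infinity, so the order is 3.

3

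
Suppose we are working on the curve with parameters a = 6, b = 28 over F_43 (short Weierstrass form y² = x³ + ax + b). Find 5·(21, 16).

Write P = (21, 16).
Double-and-add on 5 = (101)₂. Start with P = (21, 16) for the leading 1-bit.
double: tangent at (21, 16): λ = (3·21² + 6)/(2·16) ≡ 39/32. 32⁻¹ ≡ 39 (mod 43) since 32·39 = 1248 ≡ 1, so λ ≡ 39·39 ≡ 16.
  x = λ² - 21 - 21 = 256 - 42 ≡ 42; y = λ·(21 - 42) - 16 ≡ 35. → (42, 35)
double: tangent at (42, 35): λ = (3·42² + 6)/(2·35) ≡ 9/27. 27⁻¹ ≡ 8 (mod 43) since 27·8 = 216 ≡ 1, so λ ≡ 9·8 ≡ 29.
  x = λ² - 42 - 42 = 841 - 84 ≡ 26; y = λ·(42 - 26) - 35 ≡ 42. → (26, 42)
add P: (26, 42) + (21, 16). λ = (16 - 42)/(21 - 26) ≡ 17/38 mod 43. 38⁻¹ ≡ 17 (mod 43), so λ ≡ 31.
  x = λ² - 26 - 21 = 961 - 47 ≡ 11; y = λ·(26 - 11) - 42 ≡ 36. → (11, 36)

(11, 36)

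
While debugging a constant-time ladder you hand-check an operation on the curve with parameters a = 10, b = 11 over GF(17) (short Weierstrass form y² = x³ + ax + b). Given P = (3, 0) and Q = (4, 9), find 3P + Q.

(6, 7)

First 3P:
Repeated addition: build up to 3P.
2P: (3, 0) + (3, 0): same x and y₁ ≡ -y₂, so the sum is 𝒪.
3P: 𝒪 + (3, 0) = (3, 0) (identity).
3P = (3, 0).
Finally 3P + Q:
(3, 0) + (4, 9). λ = (9 - 0)/(4 - 3) ≡ 9/1 mod 17. 1⁻¹ ≡ 1 (mod 17) since 1·1 = 1 ≡ 1, so λ ≡ 9.
  x = λ² - 3 - 4 = 81 - 7 ≡ 6; y = λ·(3 - 6) - 0 ≡ 7. → (6, 7)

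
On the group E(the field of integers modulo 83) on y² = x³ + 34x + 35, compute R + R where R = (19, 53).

(30, 1)

tangent at (19, 53): λ = (3·19² + 34)/(2·53) ≡ 38/23. 23⁻¹ ≡ 65 (mod 83), so λ ≡ 38·65 ≡ 63.
  x = λ² - 19 - 19 = 3969 - 38 ≡ 30; y = λ·(19 - 30) - 53 ≡ 1. → (30, 1)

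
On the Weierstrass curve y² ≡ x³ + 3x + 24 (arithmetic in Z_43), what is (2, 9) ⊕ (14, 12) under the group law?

(2, 9) + (14, 12). λ = (12 - 9)/(14 - 2) ≡ 3/12 mod 43. 12⁻¹ ≡ 18 (mod 43) since 12·18 = 216 ≡ 1, so λ ≡ 11.
  x = λ² - 2 - 14 = 121 - 16 ≡ 19; y = λ·(2 - 19) - 9 ≡ 19. → (19, 19)

(19, 19)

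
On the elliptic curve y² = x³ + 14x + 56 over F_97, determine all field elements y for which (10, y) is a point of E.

x³ + 14x + 56 = 1196 ≡ 32 (mod 97).
Square roots of 32 mod 97: 41 and 56 (since 41² = 1681 ≡ 32).

41, 56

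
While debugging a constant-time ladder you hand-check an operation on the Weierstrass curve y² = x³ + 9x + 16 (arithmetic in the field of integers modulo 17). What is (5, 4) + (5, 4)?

(11, 1)

tangent at (5, 4): λ = (3·5² + 9)/(2·4) ≡ 16/8. 8⁻¹ ≡ 15 (mod 17), so λ ≡ 16·15 ≡ 2.
  x = λ² - 5 - 5 = 4 - 10 ≡ 11; y = λ·(5 - 11) - 4 ≡ 1. → (11, 1)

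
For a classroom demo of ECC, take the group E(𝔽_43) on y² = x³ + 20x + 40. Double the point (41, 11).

tangent at (41, 11): λ = (3·41² + 20)/(2·11) ≡ 32/22. 22⁻¹ ≡ 2 (mod 43), so λ ≡ 32·2 ≡ 21.
  x = λ² - 41 - 41 = 441 - 82 ≡ 15; y = λ·(41 - 15) - 11 ≡ 19. → (15, 19)

(15, 19)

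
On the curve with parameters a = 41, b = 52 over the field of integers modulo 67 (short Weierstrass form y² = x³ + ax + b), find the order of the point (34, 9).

7

2P: tangent at (34, 9): λ = (3·34² + 41)/(2·9) ≡ 25/18. 18⁻¹ ≡ 41 (mod 67), so λ ≡ 25·41 ≡ 20.
  x = λ² - 34 - 34 = 400 - 68 ≡ 64; y = λ·(34 - 64) - 9 ≡ 61. → (64, 61)
3P: (64, 61) + (34, 9). λ = (9 - 61)/(34 - 64) ≡ 15/37 mod 67. 37⁻¹ ≡ 29 (mod 67), so λ ≡ 33.
  x = λ² - 64 - 34 = 1089 - 98 ≡ 53; y = λ·(64 - 53) - 61 ≡ 34. → (53, 34)
4P: (53, 34) + (34, 9). λ = (9 - 34)/(34 - 53) ≡ 42/48 mod 67. 48⁻¹ ≡ 7 (mod 67) since 48·7 = 336 ≡ 1, so λ ≡ 26.
  x = λ² - 53 - 34 = 676 - 87 ≡ 53; y = λ·(53 - 53) - 34 ≡ 33. → (53, 33)
5P: (53, 33) + (34, 9). λ = (9 - 33)/(34 - 53) ≡ 43/48 mod 67. 48⁻¹ ≡ 7 (mod 67), so λ ≡ 33.
  x = λ² - 53 - 34 = 1089 - 87 ≡ 64; y = λ·(53 - 64) - 33 ≡ 6. → (64, 6)
6P: (64, 6) + (34, 9). λ = (9 - 6)/(34 - 64) ≡ 3/37 mod 67. 37⁻¹ ≡ 29 (mod 67), so λ ≡ 20.
  x = λ² - 64 - 34 = 400 - 98 ≡ 34; y = λ·(64 - 34) - 6 ≡ 58. → (34, 58)
7P: (34, 58) + (34, 9): same x and y₁ ≡ -y₂, so the sum is O.
7P = O, so the order is 7.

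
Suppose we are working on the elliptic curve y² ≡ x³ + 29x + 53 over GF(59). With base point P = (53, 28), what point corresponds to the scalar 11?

Double-and-add on 11 = (1011)₂. Start with P = (53, 28) for the leading 1-bit.
double: tangent at (53, 28): λ = (3·53² + 29)/(2·28) ≡ 19/56. 56⁻¹ ≡ 39 (mod 59), so λ ≡ 19·39 ≡ 33.
  x = λ² - 53 - 53 = 1089 - 106 ≡ 39; y = λ·(53 - 39) - 28 ≡ 21. → (39, 21)
double: tangent at (39, 21): λ = (3·39² + 29)/(2·21) ≡ 49/42. 42⁻¹ ≡ 52 (mod 59), so λ ≡ 49·52 ≡ 11.
  x = λ² - 39 - 39 = 121 - 78 ≡ 43; y = λ·(39 - 43) - 21 ≡ 53. → (43, 53)
add P: (43, 53) + (53, 28). λ = (28 - 53)/(53 - 43) ≡ 34/10 mod 59. 10⁻¹ ≡ 6 (mod 59), so λ ≡ 27.
  x = λ² - 43 - 53 = 729 - 96 ≡ 43; y = λ·(43 - 43) - 53 ≡ 6. → (43, 6)
double: tangent at (43, 6): λ = (3·43² + 29)/(2·6) ≡ 30/12. 12⁻¹ ≡ 5 (mod 59), so λ ≡ 30·5 ≡ 32.
  x = λ² - 43 - 43 = 1024 - 86 ≡ 53; y = λ·(43 - 53) - 6 ≡ 28. → (53, 28)
add P: tangent at (53, 28): λ = (3·53² + 29)/(2·28) ≡ 19/56. 56⁻¹ ≡ 39 (mod 59), so λ ≡ 19·39 ≡ 33.
  x = λ² - 53 - 53 = 1089 - 106 ≡ 39; y = λ·(53 - 39) - 28 ≡ 21. → (39, 21)

(39, 21)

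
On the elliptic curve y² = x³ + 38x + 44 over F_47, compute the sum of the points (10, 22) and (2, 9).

(9, 9)

(10, 22) + (2, 9). λ = (9 - 22)/(2 - 10) ≡ 34/39 mod 47. 39⁻¹ ≡ 41 (mod 47), so λ ≡ 31.
  x = λ² - 10 - 2 = 961 - 12 ≡ 9; y = λ·(10 - 9) - 22 ≡ 9. → (9, 9)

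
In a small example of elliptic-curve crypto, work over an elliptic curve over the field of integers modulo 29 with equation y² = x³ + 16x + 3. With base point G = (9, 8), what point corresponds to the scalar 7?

(18, 2)

Repeated addition: build up to 7G.
2G: tangent at (9, 8): λ = (3·9² + 16)/(2·8) ≡ 27/16. 16⁻¹ ≡ 20 (mod 29), so λ ≡ 27·20 ≡ 18.
  x = λ² - 9 - 9 = 324 - 18 ≡ 16; y = λ·(9 - 16) - 8 ≡ 11. → (16, 11)
3G: (16, 11) + (9, 8). λ = (8 - 11)/(9 - 16) ≡ 26/22 mod 29. 22⁻¹ ≡ 4 (mod 29) since 22·4 = 88 ≡ 1, so λ ≡ 17.
  x = λ² - 16 - 9 = 289 - 25 ≡ 3; y = λ·(16 - 3) - 11 ≡ 7. → (3, 7)
4G: (3, 7) + (9, 8). λ = (8 - 7)/(9 - 3) ≡ 1/6 mod 29. 6⁻¹ ≡ 5 (mod 29), so λ ≡ 5.
  x = λ² - 3 - 9 = 25 - 12 ≡ 13; y = λ·(3 - 13) - 7 ≡ 1. → (13, 1)
5G: (13, 1) + (9, 8). λ = (8 - 1)/(9 - 13) ≡ 7/25 mod 29. 25⁻¹ ≡ 7 (mod 29), so λ ≡ 20.
  x = λ² - 13 - 9 = 400 - 22 ≡ 1; y = λ·(13 - 1) - 1 ≡ 7. → (1, 7)
6G: (1, 7) + (9, 8). λ = (8 - 7)/(9 - 1) ≡ 1/8 mod 29. 8⁻¹ ≡ 11 (mod 29) since 8·11 = 88 ≡ 1, so λ ≡ 11.
  x = λ² - 1 - 9 = 121 - 10 ≡ 24; y = λ·(1 - 24) - 7 ≡ 1. → (24, 1)
7G: (24, 1) + (9, 8). λ = (8 - 1)/(9 - 24) ≡ 7/14 mod 29. 14⁻¹ ≡ 27 (mod 29) since 14·27 = 378 ≡ 1, so λ ≡ 15.
  x = λ² - 24 - 9 = 225 - 33 ≡ 18; y = λ·(24 - 18) - 1 ≡ 2. → (18, 2)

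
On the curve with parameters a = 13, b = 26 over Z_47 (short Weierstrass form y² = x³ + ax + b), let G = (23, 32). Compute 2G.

(15, 27)

tangent at (23, 32): λ = (3·23² + 13)/(2·32) ≡ 2/17. 17⁻¹ ≡ 36 (mod 47), so λ ≡ 2·36 ≡ 25.
  x = λ² - 23 - 23 = 625 - 46 ≡ 15; y = λ·(23 - 15) - 32 ≡ 27. → (15, 27)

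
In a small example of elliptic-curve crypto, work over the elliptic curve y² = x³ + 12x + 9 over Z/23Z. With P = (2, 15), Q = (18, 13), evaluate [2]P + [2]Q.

(0, 20)

First 2P:
Repeated addition: build up to 2P.
2P: tangent at (2, 15): λ = (3·2² + 12)/(2·15) ≡ 1/7. 7⁻¹ ≡ 10 (mod 23), so λ ≡ 1·10 ≡ 10.
  x = λ² - 2 - 2 = 100 - 4 ≡ 4; y = λ·(2 - 4) - 15 ≡ 11. → (4, 11)
2P = (4, 11).
Next 2Q:
Repeated addition: build up to 2Q.
2Q: tangent at (18, 13): λ = (3·18² + 12)/(2·13) ≡ 18/3. 3⁻¹ ≡ 8 (mod 23), so λ ≡ 18·8 ≡ 6.
  x = λ² - 18 - 18 = 36 - 36 ≡ 0; y = λ·(18 - 0) - 13 ≡ 3. → (0, 3)
2Q = (0, 3).
Finally 2P + 2Q:
(4, 11) + (0, 3). λ = (3 - 11)/(0 - 4) ≡ 15/19 mod 23. 19⁻¹ ≡ 17 (mod 23) since 19·17 = 323 ≡ 1, so λ ≡ 2.
  x = λ² - 4 - 0 = 4 - 4 ≡ 0; y = λ·(4 - 0) - 11 ≡ 20. → (0, 20)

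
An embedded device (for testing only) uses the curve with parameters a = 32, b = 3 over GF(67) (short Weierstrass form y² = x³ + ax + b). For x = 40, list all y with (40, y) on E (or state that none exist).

5, 62

x³ + 32x + 3 = 65283 ≡ 25 (mod 67).
Square roots of 25 mod 67: 5 and 62 (since 5² = 25 ≡ 25).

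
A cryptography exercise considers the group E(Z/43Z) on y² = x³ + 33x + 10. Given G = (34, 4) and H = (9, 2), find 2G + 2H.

First 2G:
Repeated addition: build up to 2G.
2G: tangent at (34, 4): λ = (3·34² + 33)/(2·4) ≡ 18/8. 8⁻¹ ≡ 27 (mod 43), so λ ≡ 18·27 ≡ 13.
  x = λ² - 34 - 34 = 169 - 68 ≡ 15; y = λ·(34 - 15) - 4 ≡ 28. → (15, 28)
2G = (15, 28).
Next 2H:
Repeated addition: build up to 2H.
2H: tangent at (9, 2): λ = (3·9² + 33)/(2·2) ≡ 18/4. 4⁻¹ ≡ 11 (mod 43), so λ ≡ 18·11 ≡ 26.
  x = λ² - 9 - 9 = 676 - 18 ≡ 13; y = λ·(9 - 13) - 2 ≡ 23. → (13, 23)
2H = (13, 23).
Finally 2G + 2H:
(15, 28) + (13, 23). λ = (23 - 28)/(13 - 15) ≡ 38/41 mod 43. 41⁻¹ ≡ 21 (mod 43), so λ ≡ 24.
  x = λ² - 15 - 13 = 576 - 28 ≡ 32; y = λ·(15 - 32) - 28 ≡ 37. → (32, 37)

(32, 37)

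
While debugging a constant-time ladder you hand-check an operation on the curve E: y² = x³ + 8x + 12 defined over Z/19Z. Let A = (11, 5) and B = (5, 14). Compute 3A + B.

First 3A:
Repeated addition: build up to 3A.
2A: tangent at (11, 5): λ = (3·11² + 8)/(2·5) ≡ 10/10. 10⁻¹ ≡ 2 (mod 19), so λ ≡ 10·2 ≡ 1.
  x = λ² - 11 - 11 = 1 - 22 ≡ 17; y = λ·(11 - 17) - 5 ≡ 8. → (17, 8)
3A: (17, 8) + (11, 5). λ = (5 - 8)/(11 - 17) ≡ 16/13 mod 19. 13⁻¹ ≡ 3 (mod 19), so λ ≡ 10.
  x = λ² - 17 - 11 = 100 - 28 ≡ 15; y = λ·(17 - 15) - 8 ≡ 12. → (15, 12)
3A = (15, 12).
Finally 3A + B:
(15, 12) + (5, 14). λ = (14 - 12)/(5 - 15) ≡ 2/9 mod 19. 9⁻¹ ≡ 17 (mod 19), so λ ≡ 15.
  x = λ² - 15 - 5 = 225 - 20 ≡ 15; y = λ·(15 - 15) - 12 ≡ 7. → (15, 7)

(15, 7)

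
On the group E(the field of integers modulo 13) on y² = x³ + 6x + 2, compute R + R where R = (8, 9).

tangent at (8, 9): λ = (3·8² + 6)/(2·9) ≡ 3/5. 5⁻¹ ≡ 8 (mod 13), so λ ≡ 3·8 ≡ 11.
  x = λ² - 8 - 8 = 121 - 16 ≡ 1; y = λ·(8 - 1) - 9 ≡ 3. → (1, 3)

(1, 3)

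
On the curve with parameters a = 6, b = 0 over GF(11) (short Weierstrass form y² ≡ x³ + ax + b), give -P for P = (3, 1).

-(3, 1) = (3, -1 mod 11) = (3, 10).

(3, 10)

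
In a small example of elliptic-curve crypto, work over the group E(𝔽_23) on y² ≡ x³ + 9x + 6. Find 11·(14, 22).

Write Q = (14, 22).
Double-and-add on 11 = (1011)₂. Start with Q = (14, 22) for the leading 1-bit.
double: tangent at (14, 22): λ = (3·14² + 9)/(2·22) ≡ 22/21. 21⁻¹ ≡ 11 (mod 23) since 21·11 = 231 ≡ 1, so λ ≡ 22·11 ≡ 12.
  x = λ² - 14 - 14 = 144 - 28 ≡ 1; y = λ·(14 - 1) - 22 ≡ 19. → (1, 19)
double: tangent at (1, 19): λ = (3·1² + 9)/(2·19) ≡ 12/15. 15⁻¹ ≡ 20 (mod 23), so λ ≡ 12·20 ≡ 10.
  x = λ² - 1 - 1 = 100 - 2 ≡ 6; y = λ·(1 - 6) - 19 ≡ 0. → (6, 0)
add Q: (6, 0) + (14, 22). λ = (22 - 0)/(14 - 6) ≡ 22/8 mod 23. 8⁻¹ ≡ 3 (mod 23), so λ ≡ 20.
  x = λ² - 6 - 14 = 400 - 20 ≡ 12; y = λ·(6 - 12) - 0 ≡ 18. → (12, 18)
double: tangent at (12, 18): λ = (3·12² + 9)/(2·18) ≡ 4/13. 13⁻¹ ≡ 16 (mod 23) since 13·16 = 208 ≡ 1, so λ ≡ 4·16 ≡ 18.
  x = λ² - 12 - 12 = 324 - 24 ≡ 1; y = λ·(12 - 1) - 18 ≡ 19. → (1, 19)
add Q: (1, 19) + (14, 22). λ = (22 - 19)/(14 - 1) ≡ 3/13 mod 23. 13⁻¹ ≡ 16 (mod 23) since 13·16 = 208 ≡ 1, so λ ≡ 2.
  x = λ² - 1 - 14 = 4 - 15 ≡ 12; y = λ·(1 - 12) - 19 ≡ 5. → (12, 5)

(12, 5)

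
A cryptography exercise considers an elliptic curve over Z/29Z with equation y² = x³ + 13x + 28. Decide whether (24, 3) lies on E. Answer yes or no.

no

y² = 3² ≡ 9; x³ + 13x + 28 = 14164 ≡ 12 (mod 29). 9 ≠ 12.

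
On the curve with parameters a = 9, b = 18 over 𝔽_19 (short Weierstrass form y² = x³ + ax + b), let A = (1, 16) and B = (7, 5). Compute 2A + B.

First 2A:
Repeated addition: build up to 2A.
2A: tangent at (1, 16): λ = (3·1² + 9)/(2·16) ≡ 12/13. 13⁻¹ ≡ 3 (mod 19) since 13·3 = 39 ≡ 1, so λ ≡ 12·3 ≡ 17.
  x = λ² - 1 - 1 = 289 - 2 ≡ 2; y = λ·(1 - 2) - 16 ≡ 5. → (2, 5)
2A = (2, 5).
Finally 2A + B:
(2, 5) + (7, 5). λ = (5 - 5)/(7 - 2) ≡ 0/5 mod 19. 5⁻¹ ≡ 4 (mod 19), so λ ≡ 0.
  x = λ² - 2 - 7 = 0 - 9 ≡ 10; y = λ·(2 - 10) - 5 ≡ 14. → (10, 14)

(10, 14)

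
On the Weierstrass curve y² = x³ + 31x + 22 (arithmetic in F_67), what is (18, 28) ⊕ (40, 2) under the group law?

(18, 28) + (40, 2). λ = (2 - 28)/(40 - 18) ≡ 41/22 mod 67. 22⁻¹ ≡ 64 (mod 67), so λ ≡ 11.
  x = λ² - 18 - 40 = 121 - 58 ≡ 63; y = λ·(18 - 63) - 28 ≡ 13. → (63, 13)

(63, 13)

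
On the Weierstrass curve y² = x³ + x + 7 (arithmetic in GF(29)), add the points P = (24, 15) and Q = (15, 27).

(24, 14)

(24, 15) + (15, 27). λ = (27 - 15)/(15 - 24) ≡ 12/20 mod 29. 20⁻¹ ≡ 16 (mod 29), so λ ≡ 18.
  x = λ² - 24 - 15 = 324 - 39 ≡ 24; y = λ·(24 - 24) - 15 ≡ 14. → (24, 14)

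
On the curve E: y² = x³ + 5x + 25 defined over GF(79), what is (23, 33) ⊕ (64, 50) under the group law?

(23, 33) + (64, 50). λ = (50 - 33)/(64 - 23) ≡ 17/41 mod 79. 41⁻¹ ≡ 27 (mod 79) since 41·27 = 1107 ≡ 1, so λ ≡ 64.
  x = λ² - 23 - 64 = 4096 - 87 ≡ 59; y = λ·(23 - 59) - 33 ≡ 33. → (59, 33)

(59, 33)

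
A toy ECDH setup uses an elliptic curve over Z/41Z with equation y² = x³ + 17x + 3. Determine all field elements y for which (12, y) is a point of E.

x³ + 17x + 3 = 1935 ≡ 8 (mod 41).
Square roots of 8 mod 41: 7 and 34 (since 7² = 49 ≡ 8).

7, 34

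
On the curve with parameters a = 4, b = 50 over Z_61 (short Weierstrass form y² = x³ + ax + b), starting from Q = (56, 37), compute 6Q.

Double-and-add on 6 = (110)₂. Start with Q = (56, 37) for the leading 1-bit.
double: tangent at (56, 37): λ = (3·56² + 4)/(2·37) ≡ 18/13. 13⁻¹ ≡ 47 (mod 61) since 13·47 = 611 ≡ 1, so λ ≡ 18·47 ≡ 53.
  x = λ² - 56 - 56 = 2809 - 112 ≡ 13; y = λ·(56 - 13) - 37 ≡ 46. → (13, 46)
add Q: (13, 46) + (56, 37). λ = (37 - 46)/(56 - 13) ≡ 52/43 mod 61. 43⁻¹ ≡ 44 (mod 61) since 43·44 = 1892 ≡ 1, so λ ≡ 31.
  x = λ² - 13 - 56 = 961 - 69 ≡ 38; y = λ·(13 - 38) - 46 ≡ 33. → (38, 33)
double: tangent at (38, 33): λ = (3·38² + 4)/(2·33) ≡ 5/5. 5⁻¹ ≡ 49 (mod 61) since 5·49 = 245 ≡ 1, so λ ≡ 5·49 ≡ 1.
  x = λ² - 38 - 38 = 1 - 76 ≡ 47; y = λ·(38 - 47) - 33 ≡ 19. → (47, 19)

(47, 19)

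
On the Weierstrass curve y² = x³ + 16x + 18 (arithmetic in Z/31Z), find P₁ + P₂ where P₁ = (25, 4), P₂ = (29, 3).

(25, 4) + (29, 3). λ = (3 - 4)/(29 - 25) ≡ 30/4 mod 31. 4⁻¹ ≡ 8 (mod 31), so λ ≡ 23.
  x = λ² - 25 - 29 = 529 - 54 ≡ 10; y = λ·(25 - 10) - 4 ≡ 0. → (10, 0)

(10, 0)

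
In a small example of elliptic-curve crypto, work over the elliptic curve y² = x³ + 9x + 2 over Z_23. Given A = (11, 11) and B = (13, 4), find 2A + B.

First 2A:
Repeated addition: build up to 2A.
2A: tangent at (11, 11): λ = (3·11² + 9)/(2·11) ≡ 4/22. 22⁻¹ ≡ 22 (mod 23) since 22·22 = 484 ≡ 1, so λ ≡ 4·22 ≡ 19.
  x = λ² - 11 - 11 = 361 - 22 ≡ 17; y = λ·(11 - 17) - 11 ≡ 13. → (17, 13)
2A = (17, 13).
Finally 2A + B:
(17, 13) + (13, 4). λ = (4 - 13)/(13 - 17) ≡ 14/19 mod 23. 19⁻¹ ≡ 17 (mod 23) since 19·17 = 323 ≡ 1, so λ ≡ 8.
  x = λ² - 17 - 13 = 64 - 30 ≡ 11; y = λ·(17 - 11) - 13 ≡ 12. → (11, 12)

(11, 12)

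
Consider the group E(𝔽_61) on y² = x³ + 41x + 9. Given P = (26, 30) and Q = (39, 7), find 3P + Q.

(43, 24)

First 3P:
Repeated addition: build up to 3P.
2P: tangent at (26, 30): λ = (3·26² + 41)/(2·30) ≡ 56/60. 60⁻¹ ≡ 60 (mod 61), so λ ≡ 56·60 ≡ 5.
  x = λ² - 26 - 26 = 25 - 52 ≡ 34; y = λ·(26 - 34) - 30 ≡ 52. → (34, 52)
3P: (34, 52) + (26, 30). λ = (30 - 52)/(26 - 34) ≡ 39/53 mod 61. 53⁻¹ ≡ 38 (mod 61), so λ ≡ 18.
  x = λ² - 34 - 26 = 324 - 60 ≡ 20; y = λ·(34 - 20) - 52 ≡ 17. → (20, 17)
3P = (20, 17).
Finally 3P + Q:
(20, 17) + (39, 7). λ = (7 - 17)/(39 - 20) ≡ 51/19 mod 61. 19⁻¹ ≡ 45 (mod 61), so λ ≡ 38.
  x = λ² - 20 - 39 = 1444 - 59 ≡ 43; y = λ·(20 - 43) - 17 ≡ 24. → (43, 24)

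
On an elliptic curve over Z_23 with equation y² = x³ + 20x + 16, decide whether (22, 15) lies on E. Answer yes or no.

yes

y² = 15² ≡ 18; x³ + 20x + 16 = 11104 ≡ 18 (mod 23). 18 = 18.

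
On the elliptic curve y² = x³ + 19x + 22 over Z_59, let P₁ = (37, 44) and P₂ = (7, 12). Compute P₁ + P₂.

(37, 44) + (7, 12). λ = (12 - 44)/(7 - 37) ≡ 27/29 mod 59. 29⁻¹ ≡ 57 (mod 59), so λ ≡ 5.
  x = λ² - 37 - 7 = 25 - 44 ≡ 40; y = λ·(37 - 40) - 44 ≡ 0. → (40, 0)

(40, 0)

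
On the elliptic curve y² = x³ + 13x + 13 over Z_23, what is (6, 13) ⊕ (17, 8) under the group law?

(8, 13)

(6, 13) + (17, 8). λ = (8 - 13)/(17 - 6) ≡ 18/11 mod 23. 11⁻¹ ≡ 21 (mod 23), so λ ≡ 10.
  x = λ² - 6 - 17 = 100 - 23 ≡ 8; y = λ·(6 - 8) - 13 ≡ 13. → (8, 13)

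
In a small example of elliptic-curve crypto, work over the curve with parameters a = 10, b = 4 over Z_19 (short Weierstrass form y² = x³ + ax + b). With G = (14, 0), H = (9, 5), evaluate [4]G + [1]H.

(9, 5)

First 4G:
Repeated addition: build up to 4G.
2G: (14, 0) + (14, 0): same x and y₁ ≡ -y₂, so the sum is O.
3G: O + (14, 0) = (14, 0) (identity).
4G: (14, 0) + (14, 0): same x and y₁ ≡ -y₂, so the sum is O.
4G = O.
Finally 4G + H:
O + (9, 5) = (9, 5) (identity).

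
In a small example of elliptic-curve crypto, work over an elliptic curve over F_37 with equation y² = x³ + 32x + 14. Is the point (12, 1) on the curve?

no

y² = 1² ≡ 1; x³ + 32x + 14 = 2126 ≡ 17 (mod 37). 1 ≠ 17.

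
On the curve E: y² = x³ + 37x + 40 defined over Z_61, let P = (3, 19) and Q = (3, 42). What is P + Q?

The two points share x = 3 and their y-coordinates satisfy 19 + 42 ≡ 0 (mod 61), so they are inverses. Their sum is the point at infinity.

O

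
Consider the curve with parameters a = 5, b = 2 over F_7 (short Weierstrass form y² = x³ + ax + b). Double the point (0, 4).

tangent at (0, 4): λ = (3·0² + 5)/(2·4) ≡ 5/1. 1⁻¹ ≡ 1 (mod 7) since 1·1 = 1 ≡ 1, so λ ≡ 5·1 ≡ 5.
  x = λ² - 0 - 0 = 25 - 0 ≡ 4; y = λ·(0 - 4) - 4 ≡ 4. → (4, 4)

(4, 4)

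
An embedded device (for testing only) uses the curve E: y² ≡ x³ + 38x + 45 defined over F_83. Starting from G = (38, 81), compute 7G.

Repeated addition: build up to 7G.
2G: tangent at (38, 81): λ = (3·38² + 38)/(2·81) ≡ 54/79. 79⁻¹ ≡ 62 (mod 83) since 79·62 = 4898 ≡ 1, so λ ≡ 54·62 ≡ 28.
  x = λ² - 38 - 38 = 784 - 76 ≡ 44; y = λ·(38 - 44) - 81 ≡ 0. → (44, 0)
3G: (44, 0) + (38, 81). λ = (81 - 0)/(38 - 44) ≡ 81/77 mod 83. 77⁻¹ ≡ 69 (mod 83), so λ ≡ 28.
  x = λ² - 44 - 38 = 784 - 82 ≡ 38; y = λ·(44 - 38) - 0 ≡ 2. → (38, 2)
4G: (38, 2) + (38, 81): same x and y₁ ≡ -y₂, so the sum is O.
5G: O + (38, 81) = (38, 81) (identity).
6G: tangent at (38, 81): λ = (3·38² + 38)/(2·81) ≡ 54/79. 79⁻¹ ≡ 62 (mod 83) since 79·62 = 4898 ≡ 1, so λ ≡ 54·62 ≡ 28.
  x = λ² - 38 - 38 = 784 - 76 ≡ 44; y = λ·(38 - 44) - 81 ≡ 0. → (44, 0)
7G: (44, 0) + (38, 81). λ = (81 - 0)/(38 - 44) ≡ 81/77 mod 83. 77⁻¹ ≡ 69 (mod 83), so λ ≡ 28.
  x = λ² - 44 - 38 = 784 - 82 ≡ 38; y = λ·(44 - 38) - 0 ≡ 2. → (38, 2)

(38, 2)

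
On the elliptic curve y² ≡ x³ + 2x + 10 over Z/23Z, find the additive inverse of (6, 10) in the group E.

(6, 13)

-(6, 10) = (6, -10 mod 23) = (6, 13).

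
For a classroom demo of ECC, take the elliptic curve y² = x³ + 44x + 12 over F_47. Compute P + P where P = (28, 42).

tangent at (28, 42): λ = (3·28² + 44)/(2·42) ≡ 46/37. 37⁻¹ ≡ 14 (mod 47), so λ ≡ 46·14 ≡ 33.
  x = λ² - 28 - 28 = 1089 - 56 ≡ 46; y = λ·(28 - 46) - 42 ≡ 22. → (46, 22)

(46, 22)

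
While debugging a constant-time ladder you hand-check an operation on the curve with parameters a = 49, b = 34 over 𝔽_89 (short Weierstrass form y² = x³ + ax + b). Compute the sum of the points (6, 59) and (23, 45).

(6, 59) + (23, 45). λ = (45 - 59)/(23 - 6) ≡ 75/17 mod 89. 17⁻¹ ≡ 21 (mod 89), so λ ≡ 62.
  x = λ² - 6 - 23 = 3844 - 29 ≡ 77; y = λ·(6 - 77) - 59 ≡ 78. → (77, 78)

(77, 78)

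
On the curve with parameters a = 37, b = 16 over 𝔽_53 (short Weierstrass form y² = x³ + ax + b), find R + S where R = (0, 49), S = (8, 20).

(0, 49) + (8, 20). λ = (20 - 49)/(8 - 0) ≡ 24/8 mod 53. 8⁻¹ ≡ 20 (mod 53), so λ ≡ 3.
  x = λ² - 0 - 8 = 9 - 8 ≡ 1; y = λ·(0 - 1) - 49 ≡ 1. → (1, 1)

(1, 1)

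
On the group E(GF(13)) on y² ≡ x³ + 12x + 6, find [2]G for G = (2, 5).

tangent at (2, 5): λ = (3·2² + 12)/(2·5) ≡ 11/10. 10⁻¹ ≡ 4 (mod 13) since 10·4 = 40 ≡ 1, so λ ≡ 11·4 ≡ 5.
  x = λ² - 2 - 2 = 25 - 4 ≡ 8; y = λ·(2 - 8) - 5 ≡ 4. → (8, 4)

(8, 4)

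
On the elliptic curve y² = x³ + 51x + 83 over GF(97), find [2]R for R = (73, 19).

tangent at (73, 19): λ = (3·73² + 51)/(2·19) ≡ 33/38. 38⁻¹ ≡ 23 (mod 97), so λ ≡ 33·23 ≡ 80.
  x = λ² - 73 - 73 = 6400 - 146 ≡ 46; y = λ·(73 - 46) - 19 ≡ 7. → (46, 7)

(46, 7)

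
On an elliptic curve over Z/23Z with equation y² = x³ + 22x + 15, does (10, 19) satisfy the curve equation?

y² = 19² ≡ 16; x³ + 22x + 15 = 1235 ≡ 16 (mod 23). 16 = 16.

yes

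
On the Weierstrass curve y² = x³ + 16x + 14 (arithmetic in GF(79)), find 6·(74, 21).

(16, 10)

Write Q = (74, 21).
Double-and-add on 6 = (110)₂. Start with Q = (74, 21) for the leading 1-bit.
double: tangent at (74, 21): λ = (3·74² + 16)/(2·21) ≡ 12/42. 42⁻¹ ≡ 32 (mod 79) since 42·32 = 1344 ≡ 1, so λ ≡ 12·32 ≡ 68.
  x = λ² - 74 - 74 = 4624 - 148 ≡ 52; y = λ·(74 - 52) - 21 ≡ 53. → (52, 53)
add Q: (52, 53) + (74, 21). λ = (21 - 53)/(74 - 52) ≡ 47/22 mod 79. 22⁻¹ ≡ 18 (mod 79), so λ ≡ 56.
  x = λ² - 52 - 74 = 3136 - 126 ≡ 8; y = λ·(52 - 8) - 53 ≡ 41. → (8, 41)
double: tangent at (8, 41): λ = (3·8² + 16)/(2·41) ≡ 50/3. 3⁻¹ ≡ 53 (mod 79), so λ ≡ 50·53 ≡ 43.
  x = λ² - 8 - 8 = 1849 - 16 ≡ 16; y = λ·(8 - 16) - 41 ≡ 10. → (16, 10)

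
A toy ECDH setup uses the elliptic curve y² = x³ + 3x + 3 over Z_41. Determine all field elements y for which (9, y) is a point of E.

12, 29

x³ + 3x + 3 = 759 ≡ 21 (mod 41).
Square roots of 21 mod 41: 12 and 29 (since 12² = 144 ≡ 21).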